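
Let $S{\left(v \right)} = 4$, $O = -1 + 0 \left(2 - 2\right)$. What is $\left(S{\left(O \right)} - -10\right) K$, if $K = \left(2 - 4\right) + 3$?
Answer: $14$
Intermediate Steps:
$O = -1$ ($O = -1 + 0 \left(2 - 2\right) = -1 + 0 \cdot 0 = -1 + 0 = -1$)
$K = 1$ ($K = -2 + 3 = 1$)
$\left(S{\left(O \right)} - -10\right) K = \left(4 - -10\right) 1 = \left(4 + 10\right) 1 = 14 \cdot 1 = 14$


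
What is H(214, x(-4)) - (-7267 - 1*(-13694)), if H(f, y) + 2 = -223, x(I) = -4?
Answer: -6652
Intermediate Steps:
H(f, y) = -225 (H(f, y) = -2 - 223 = -225)
H(214, x(-4)) - (-7267 - 1*(-13694)) = -225 - (-7267 - 1*(-13694)) = -225 - (-7267 + 13694) = -225 - 1*6427 = -225 - 6427 = -6652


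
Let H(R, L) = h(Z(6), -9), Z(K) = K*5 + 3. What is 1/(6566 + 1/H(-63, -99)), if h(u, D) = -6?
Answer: 6/39395 ≈ 0.00015230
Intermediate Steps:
Z(K) = 3 + 5*K (Z(K) = 5*K + 3 = 3 + 5*K)
H(R, L) = -6
1/(6566 + 1/H(-63, -99)) = 1/(6566 + 1/(-6)) = 1/(6566 - ⅙) = 1/(39395/6) = 6/39395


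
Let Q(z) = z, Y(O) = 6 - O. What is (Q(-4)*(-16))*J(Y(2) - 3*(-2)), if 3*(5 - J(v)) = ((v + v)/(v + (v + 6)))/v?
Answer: 12416/39 ≈ 318.36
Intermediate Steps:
J(v) = 5 - 2/(3*(6 + 2*v)) (J(v) = 5 - (v + v)/(v + (v + 6))/(3*v) = 5 - (2*v)/(v + (6 + v))/(3*v) = 5 - (2*v)/(6 + 2*v)/(3*v) = 5 - 2*v/(6 + 2*v)/(3*v) = 5 - 2/(3*(6 + 2*v)))
(Q(-4)*(-16))*J(Y(2) - 3*(-2)) = (-4*(-16))*((44 + 15*((6 - 1*2) - 3*(-2)))/(3*(3 + ((6 - 1*2) - 3*(-2))))) = 64*((44 + 15*((6 - 2) + 6))/(3*(3 + ((6 - 2) + 6)))) = 64*((44 + 15*(4 + 6))/(3*(3 + (4 + 6)))) = 64*((44 + 15*10)/(3*(3 + 10))) = 64*((⅓)*(44 + 150)/13) = 64*((⅓)*(1/13)*194) = 64*(194/39) = 12416/39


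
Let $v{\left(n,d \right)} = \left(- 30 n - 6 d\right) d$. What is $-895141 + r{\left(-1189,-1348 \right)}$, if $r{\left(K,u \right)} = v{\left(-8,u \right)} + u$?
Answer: $-12122633$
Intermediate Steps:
$v{\left(n,d \right)} = d \left(- 30 n - 6 d\right)$
$r{\left(K,u \right)} = u - 6 u \left(-40 + u\right)$ ($r{\left(K,u \right)} = - 6 u \left(u + 5 \left(-8\right)\right) + u = - 6 u \left(u - 40\right) + u = - 6 u \left(-40 + u\right) + u = u - 6 u \left(-40 + u\right)$)
$-895141 + r{\left(-1189,-1348 \right)} = -895141 - 1348 \left(241 - -8088\right) = -895141 - 1348 \left(241 + 8088\right) = -895141 - 11227492 = -12122633$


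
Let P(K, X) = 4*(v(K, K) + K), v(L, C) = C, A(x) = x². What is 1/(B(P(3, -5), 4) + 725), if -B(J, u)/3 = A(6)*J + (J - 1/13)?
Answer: -13/25204 ≈ -0.00051579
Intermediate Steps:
P(K, X) = 8*K (P(K, X) = 4*(K + K) = 4*(2*K) = 8*K)
B(J, u) = 3/13 - 111*J (B(J, u) = -3*(6²*J + (J - 1/13)) = -3*(36*J + (J - 1*1/13)) = -3*(36*J + (J - 1/13)) = -3*(36*J + (-1/13 + J)) = -3*(-1/13 + 37*J) = 3/13 - 111*J)
1/(B(P(3, -5), 4) + 725) = 1/((3/13 - 888*3) + 725) = 1/((3/13 - 111*24) + 725) = 1/((3/13 - 2664) + 725) = 1/(-34629/13 + 725) = 1/(-25204/13) = -13/25204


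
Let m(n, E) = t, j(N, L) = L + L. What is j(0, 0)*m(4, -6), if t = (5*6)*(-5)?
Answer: 0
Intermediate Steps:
j(N, L) = 2*L
t = -150 (t = 30*(-5) = -150)
m(n, E) = -150
j(0, 0)*m(4, -6) = (2*0)*(-150) = 0*(-150) = 0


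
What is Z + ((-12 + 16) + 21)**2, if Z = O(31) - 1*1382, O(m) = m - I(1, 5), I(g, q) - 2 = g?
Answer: -729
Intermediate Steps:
I(g, q) = 2 + g
O(m) = -3 + m (O(m) = m - (2 + 1) = m - 1*3 = m - 3 = -3 + m)
Z = -1354 (Z = (-3 + 31) - 1*1382 = 28 - 1382 = -1354)
Z + ((-12 + 16) + 21)**2 = -1354 + ((-12 + 16) + 21)**2 = -1354 + (4 + 21)**2 = -1354 + 25**2 = -1354 + 625 = -729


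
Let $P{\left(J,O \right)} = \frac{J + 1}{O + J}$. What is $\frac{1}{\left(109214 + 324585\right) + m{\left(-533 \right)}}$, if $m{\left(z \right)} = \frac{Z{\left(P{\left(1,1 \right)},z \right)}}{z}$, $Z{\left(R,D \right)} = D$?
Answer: $\frac{1}{433800} \approx 2.3052 \cdot 10^{-6}$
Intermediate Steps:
$P{\left(J,O \right)} = \frac{1 + J}{J + O}$
$m{\left(z \right)} = 1$ ($m{\left(z \right)} = \frac{z}{z} = 1$)
$\frac{1}{\left(109214 + 324585\right) + m{\left(-533 \right)}} = \frac{1}{\left(109214 + 324585\right) + 1} = \frac{1}{433799 + 1} = \frac{1}{433800}$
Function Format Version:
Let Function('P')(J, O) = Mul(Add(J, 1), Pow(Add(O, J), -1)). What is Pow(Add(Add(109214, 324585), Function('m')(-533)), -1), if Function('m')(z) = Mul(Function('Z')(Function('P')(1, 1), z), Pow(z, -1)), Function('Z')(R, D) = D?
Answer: Rational(1, 433800) ≈ 2.3052e-6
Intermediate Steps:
Function('P')(J, O) = Mul(Pow(Add(J, O), -1), Add(1, J)) (Function('P')(J, O) = Mul(Add(1, J), Pow(Add(J, O), -1)) = Mul(Pow(Add(J, O), -1), Add(1, J)))
Function('m')(z) = 1 (Function('m')(z) = Mul(z, Pow(z, -1)) = 1)
Pow(Add(Add(109214, 324585), Function('m')(-533)), -1) = Pow(Add(Add(109214, 324585), 1), -1) = Pow(Add(433799, 1), -1) = Pow(433800, -1) = Rational(1, 433800)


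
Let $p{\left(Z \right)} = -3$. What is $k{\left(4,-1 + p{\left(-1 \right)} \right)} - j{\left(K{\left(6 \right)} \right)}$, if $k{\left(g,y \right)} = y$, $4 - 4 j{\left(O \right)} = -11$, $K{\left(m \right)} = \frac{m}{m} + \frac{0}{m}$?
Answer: $- \frac{31}{4} \approx -7.75$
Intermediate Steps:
$K{\left(m \right)} = 1$ ($K{\left(m \right)} = 1 + 0 = 1$)
$j{\left(O \right)} = \frac{15}{4}$ ($j{\left(O \right)} = 1 - - \frac{11}{4} = 1 + \frac{11}{4} = \frac{15}{4}$)
$k{\left(4,-1 + p{\left(-1 \right)} \right)} - j{\left(K{\left(6 \right)} \right)} = \left(-1 - 3\right) - \frac{15}{4} = -4 - \frac{15}{4} = - \frac{31}{4}$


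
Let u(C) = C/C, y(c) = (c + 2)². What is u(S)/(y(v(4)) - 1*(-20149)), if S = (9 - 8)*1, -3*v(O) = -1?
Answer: 9/181390 ≈ 4.9617e-5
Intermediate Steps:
v(O) = ⅓ (v(O) = -⅓*(-1) = ⅓)
y(c) = (2 + c)²
S = 1 (S = 1*1 = 1)
u(C) = 1
u(S)/(y(v(4)) - 1*(-20149)) = 1/((2 + ⅓)² - 1*(-20149)) = 1/((7/3)² + 20149) = 1/(49/9 + 20149) = 1/(181390/9) = 1*(9/181390) = 9/181390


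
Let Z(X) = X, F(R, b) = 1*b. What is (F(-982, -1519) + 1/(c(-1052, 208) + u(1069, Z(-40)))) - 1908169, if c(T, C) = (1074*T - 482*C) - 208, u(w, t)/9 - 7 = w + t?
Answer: -2331706131745/1220988 ≈ -1.9097e+6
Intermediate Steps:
F(R, b) = b
u(w, t) = 63 + 9*t + 9*w (u(w, t) = 63 + 9*(w + t) = 63 + 9*(t + w) = 63 + (9*t + 9*w) = 63 + 9*t + 9*w)
c(T, C) = -208 - 482*C + 1074*T (c(T, C) = (-482*C + 1074*T) - 208 = -208 - 482*C + 1074*T)
(F(-982, -1519) + 1/(c(-1052, 208) + u(1069, Z(-40)))) - 1908169 = (-1519 + 1/((-208 - 482*208 + 1074*(-1052)) + (63 + 9*(-40) + 9*1069))) - 1908169 = (-1519 + 1/((-208 - 100256 - 1129848) + (63 - 360 + 9621))) - 1908169 = (-1519 + 1/(-1230312 + 9324)) - 1908169 = (-1519 + 1/(-1220988)) - 1908169 = (-1519 - 1/1220988) - 1908169 = -1854680773/1220988 - 1908169 = -2331706131745/1220988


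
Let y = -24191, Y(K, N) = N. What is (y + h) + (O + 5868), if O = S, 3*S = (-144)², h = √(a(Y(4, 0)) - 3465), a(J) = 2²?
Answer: -11411 + I*√3461 ≈ -11411.0 + 58.83*I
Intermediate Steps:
a(J) = 4
h = I*√3461 (h = √(4 - 3465) = √(-3461) = I*√3461 ≈ 58.83*I)
S = 6912 (S = (⅓)*(-144)² = (⅓)*20736 = 6912)
O = 6912
(y + h) + (O + 5868) = (-24191 + I*√3461) + (6912 + 5868) = (-24191 + I*√3461) + 12780 = -11411 + I*√3461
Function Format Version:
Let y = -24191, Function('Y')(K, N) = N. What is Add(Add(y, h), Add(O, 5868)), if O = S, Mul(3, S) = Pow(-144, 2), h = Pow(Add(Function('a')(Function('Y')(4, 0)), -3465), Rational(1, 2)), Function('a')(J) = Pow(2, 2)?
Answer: Add(-11411, Mul(I, Pow(3461, Rational(1, 2)))) ≈ Add(-11411., Mul(58.830, I))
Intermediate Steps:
Function('a')(J) = 4
h = Mul(I, Pow(3461, Rational(1, 2))) (h = Pow(Add(4, -3465), Rational(1, 2)) = Pow(-3461, Rational(1, 2)) = Mul(I, Pow(3461, Rational(1, 2))) ≈ Mul(58.830, I))
S = 6912 (S = Mul(Rational(1, 3), Pow(-144, 2)) = Mul(Rational(1, 3), 20736) = 6912)
O = 6912
Add(Add(y, h), Add(O, 5868)) = Add(Add(-24191, Mul(I, Pow(3461, Rational(1, 2)))), Add(6912, 5868)) = Add(Add(-24191, Mul(I, Pow(3461, Rational(1, 2)))), 12780) = Add(-11411, Mul(I, Pow(3461, Rational(1, 2))))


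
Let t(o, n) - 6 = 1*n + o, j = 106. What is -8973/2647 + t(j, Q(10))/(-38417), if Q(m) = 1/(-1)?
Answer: -345009558/101689799 ≈ -3.3928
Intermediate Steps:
Q(m) = -1
t(o, n) = 6 + n + o (t(o, n) = 6 + (1*n + o) = 6 + (n + o) = 6 + n + o)
-8973/2647 + t(j, Q(10))/(-38417) = -8973/2647 + (6 - 1 + 106)/(-38417) = -8973*1/2647 + 111*(-1/38417) = -8973/2647 - 111/38417 = -345009558/101689799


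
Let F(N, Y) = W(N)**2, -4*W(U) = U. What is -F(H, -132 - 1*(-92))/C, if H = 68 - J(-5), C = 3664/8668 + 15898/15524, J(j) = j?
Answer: -44817566783/194683800 ≈ -230.21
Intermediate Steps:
W(U) = -U/4
C = 24335475/16820254 (C = 3664*(1/8668) + 15898*(1/15524) = 916/2167 + 7949/7762 = 24335475/16820254 ≈ 1.4468)
H = 73 (H = 68 - 1*(-5) = 68 + 5 = 73)
F(N, Y) = N**2/16 (F(N, Y) = (-N/4)**2 = N**2/16)
-F(H, -132 - 1*(-92))/C = -(1/16)*73**2/24335475/16820254 = -(1/16)*5329*16820254/24335475 = -5329*16820254/(16*24335475) = -1*44817566783/194683800 = -44817566783/194683800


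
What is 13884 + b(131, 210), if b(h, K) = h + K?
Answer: 14225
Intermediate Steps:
b(h, K) = K + h
13884 + b(131, 210) = 13884 + (210 + 131) = 13884 + 341 = 14225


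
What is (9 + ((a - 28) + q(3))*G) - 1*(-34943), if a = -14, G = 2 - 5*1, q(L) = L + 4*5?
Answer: 35009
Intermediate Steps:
q(L) = 20 + L (q(L) = L + 20 = 20 + L)
G = -3 (G = 2 - 5 = -3)
(9 + ((a - 28) + q(3))*G) - 1*(-34943) = (9 + ((-14 - 28) + (20 + 3))*(-3)) - 1*(-34943) = (9 + (-42 + 23)*(-3)) + 34943 = (9 - 19*(-3)) + 34943 = (9 + 57) + 34943 = 66 + 34943 = 35009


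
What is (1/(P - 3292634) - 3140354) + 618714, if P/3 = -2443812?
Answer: -26790079874801/10624070 ≈ -2.5216e+6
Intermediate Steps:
P = -7331436 (P = 3*(-2443812) = -7331436)
(1/(P - 3292634) - 3140354) + 618714 = (1/(-7331436 - 3292634) - 3140354) + 618714 = (1/(-10624070) - 3140354) + 618714 = (-1/10624070 - 3140354) + 618714 = -33363340720781/10624070 + 618714 = -26790079874801/10624070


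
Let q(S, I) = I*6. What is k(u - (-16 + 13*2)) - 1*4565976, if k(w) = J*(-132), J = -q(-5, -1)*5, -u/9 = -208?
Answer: -4569936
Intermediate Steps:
q(S, I) = 6*I
u = 1872 (u = -9*(-208) = 1872)
J = 30 (J = -6*(-1)*5 = -1*(-6)*5 = 6*5 = 30)
k(w) = -3960 (k(w) = 30*(-132) = -3960)
k(u - (-16 + 13*2)) - 1*4565976 = -3960 - 1*4565976 = -3960 - 4565976 = -4569936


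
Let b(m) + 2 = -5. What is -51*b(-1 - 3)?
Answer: 357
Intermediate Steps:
b(m) = -7 (b(m) = -2 - 5 = -7)
-51*b(-1 - 3) = -51*(-7) = 357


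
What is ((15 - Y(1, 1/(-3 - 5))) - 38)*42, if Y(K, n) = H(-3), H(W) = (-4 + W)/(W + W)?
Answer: -1015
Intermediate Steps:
H(W) = (-4 + W)/(2*W) (H(W) = (-4 + W)/((2*W)) = (-4 + W)*(1/(2*W)) = (-4 + W)/(2*W))
Y(K, n) = 7/6 (Y(K, n) = (1/2)*(-4 - 3)/(-3) = (1/2)*(-1/3)*(-7) = 7/6)
((15 - Y(1, 1/(-3 - 5))) - 38)*42 = ((15 - 1*7/6) - 38)*42 = ((15 - 7/6) - 38)*42 = (83/6 - 38)*42 = -145/6*42 = -1015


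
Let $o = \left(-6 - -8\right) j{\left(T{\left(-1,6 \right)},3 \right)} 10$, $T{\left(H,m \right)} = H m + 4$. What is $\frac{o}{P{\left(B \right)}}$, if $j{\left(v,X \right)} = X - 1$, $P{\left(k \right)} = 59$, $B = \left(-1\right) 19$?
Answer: $\frac{40}{59} \approx 0.67797$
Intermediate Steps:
$B = -19$
$T{\left(H,m \right)} = 4 + H m$
$j{\left(v,X \right)} = -1 + X$ ($j{\left(v,X \right)} = X - 1 = -1 + X$)
$o = 40$ ($o = \left(-6 - -8\right) \left(-1 + 3\right) 10 = \left(-6 + 8\right) 2 \cdot 10 = 2 \cdot 2 \cdot 10 = 4 \cdot 10 = 40$)
$\frac{o}{P{\left(B \right)}} = \frac{40}{59}$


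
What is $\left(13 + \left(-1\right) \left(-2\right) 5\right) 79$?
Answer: $1817$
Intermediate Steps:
$\left(13 + \left(-1\right) \left(-2\right) 5\right) 79 = \left(13 + 2 \cdot 5\right) 79 = \left(13 + 10\right) 79 = 23 \cdot 79 = 1817$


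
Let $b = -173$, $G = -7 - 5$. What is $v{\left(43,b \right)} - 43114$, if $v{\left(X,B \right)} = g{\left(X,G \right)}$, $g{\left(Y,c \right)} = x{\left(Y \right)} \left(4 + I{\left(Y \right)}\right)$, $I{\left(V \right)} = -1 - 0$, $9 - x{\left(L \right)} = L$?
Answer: $-43216$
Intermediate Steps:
$x{\left(L \right)} = 9 - L$
$I{\left(V \right)} = -1$ ($I{\left(V \right)} = -1 + 0 = -1$)
$G = -12$ ($G = -7 - 5 = -12$)
$g{\left(Y,c \right)} = 27 - 3 Y$ ($g{\left(Y,c \right)} = \left(9 - Y\right) \left(4 - 1\right) = \left(9 - Y\right) 3 = 27 - 3 Y$)
$v{\left(X,B \right)} = 27 - 3 X$
$v{\left(43,b \right)} - 43114 = \left(27 - 129\right) - 43114 = -102 - 43114 = -43216$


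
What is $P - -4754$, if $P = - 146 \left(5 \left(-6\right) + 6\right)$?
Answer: $8258$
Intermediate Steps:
$P = 3504$ ($P = - 146 \left(-30 + 6\right) = \left(-146\right) \left(-24\right) = 3504$)
$P - -4754 = 3504 - -4754 = 3504 + 4754 = 8258$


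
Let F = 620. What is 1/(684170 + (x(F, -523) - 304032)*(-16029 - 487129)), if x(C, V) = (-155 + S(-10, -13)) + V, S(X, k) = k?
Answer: 1/153324499404 ≈ 6.5221e-12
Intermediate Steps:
x(C, V) = -168 + V (x(C, V) = (-155 - 13) + V = -168 + V)
1/(684170 + (x(F, -523) - 304032)*(-16029 - 487129)) = 1/(684170 + ((-168 - 523) - 304032)*(-16029 - 487129)) = 1/(684170 + (-691 - 304032)*(-503158)) = 1/(684170 - 304723*(-503158)) = 1/(684170 + 153323815234) = 1/153324499404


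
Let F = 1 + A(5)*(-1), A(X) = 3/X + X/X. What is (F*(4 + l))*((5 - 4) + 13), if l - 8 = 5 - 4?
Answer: -546/5 ≈ -109.20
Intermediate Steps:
A(X) = 1 + 3/X (A(X) = 3/X + 1 = 1 + 3/X)
l = 9 (l = 8 + (5 - 4) = 8 + 1 = 9)
F = -⅗ (F = 1 + ((3 + 5)/5)*(-1) = 1 + ((⅕)*8)*(-1) = 1 + (8/5)*(-1) = 1 - 8/5 = -⅗ ≈ -0.60000)
(F*(4 + l))*((5 - 4) + 13) = (-3*(4 + 9)/5)*((5 - 4) + 13) = (-⅗*13)*(1 + 13) = -39/5*14 = -546/5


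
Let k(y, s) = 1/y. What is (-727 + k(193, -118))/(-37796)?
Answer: 70155/3647314 ≈ 0.019235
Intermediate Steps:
(-727 + k(193, -118))/(-37796) = (-727 + 1/193)/(-37796) = (-727 + 1/193)*(-1/37796) = -140310/193*(-1/37796) = 70155/3647314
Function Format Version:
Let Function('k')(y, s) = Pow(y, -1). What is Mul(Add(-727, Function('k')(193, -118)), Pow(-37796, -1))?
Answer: Rational(70155, 3647314) ≈ 0.019235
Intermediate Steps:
Mul(Add(-727, Function('k')(193, -118)), Pow(-37796, -1)) = Mul(Add(-727, Pow(193, -1)), Pow(-37796, -1)) = Mul(Add(-727, Rational(1, 193)), Rational(-1, 37796)) = Mul(Rational(-140310, 193), Rational(-1, 37796)) = Rational(70155, 3647314)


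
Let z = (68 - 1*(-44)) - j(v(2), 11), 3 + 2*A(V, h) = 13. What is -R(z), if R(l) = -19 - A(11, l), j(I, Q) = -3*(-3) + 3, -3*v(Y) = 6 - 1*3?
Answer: 24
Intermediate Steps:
A(V, h) = 5 (A(V, h) = -3/2 + (½)*13 = -3/2 + 13/2 = 5)
v(Y) = -1 (v(Y) = -(6 - 1*3)/3 = -(6 - 3)/3 = -⅓*3 = -1)
j(I, Q) = 12 (j(I, Q) = 9 + 3 = 12)
z = 100 (z = (68 - 1*(-44)) - 1*12 = (68 + 44) - 12 = 112 - 12 = 100)
R(l) = -24 (R(l) = -19 - 1*5 = -19 - 5 = -24)
-R(z) = -1*(-24) = 24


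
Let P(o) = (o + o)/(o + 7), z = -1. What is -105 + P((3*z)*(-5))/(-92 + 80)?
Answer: -4625/44 ≈ -105.11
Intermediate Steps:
P(o) = 2*o/(7 + o) (P(o) = (2*o)/(7 + o) = 2*o/(7 + o))
-105 + P((3*z)*(-5))/(-92 + 80) = -105 + (2*((3*(-1))*(-5))/(7 + (3*(-1))*(-5)))/(-92 + 80) = -105 + (2*(-3*(-5))/(7 - 3*(-5)))/(-12) = -105 + (2*15/(7 + 15))*(-1/12) = -105 + (2*15/22)*(-1/12) = -105 + (2*15*(1/22))*(-1/12) = -105 + (15/11)*(-1/12) = -105 - 5/44 = -4625/44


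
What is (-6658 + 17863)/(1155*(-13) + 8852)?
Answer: -11205/6163 ≈ -1.8181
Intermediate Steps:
(-6658 + 17863)/(1155*(-13) + 8852) = 11205/(-15015 + 8852) = 11205/(-6163) = 11205*(-1/6163) = -11205/6163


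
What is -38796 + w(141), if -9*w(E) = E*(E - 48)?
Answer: -40253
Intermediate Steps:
w(E) = -E*(-48 + E)/9 (w(E) = -E*(E - 48)/9 = -E*(-48 + E)/9)
-38796 + w(141) = -38796 + (⅑)*141*(48 - 1*141) = -38796 + (⅑)*141*(48 - 141) = -38796 + (⅑)*141*(-93) = -38796 - 1457 = -40253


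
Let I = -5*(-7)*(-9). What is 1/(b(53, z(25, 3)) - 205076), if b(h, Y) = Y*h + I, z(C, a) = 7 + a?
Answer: -1/204861 ≈ -4.8814e-6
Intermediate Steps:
I = -315 (I = 35*(-9) = -315)
b(h, Y) = -315 + Y*h (b(h, Y) = Y*h - 315 = -315 + Y*h)
1/(b(53, z(25, 3)) - 205076) = 1/((-315 + (7 + 3)*53) - 205076) = 1/((-315 + 10*53) - 205076) = 1/((-315 + 530) - 205076) = 1/(215 - 205076) = 1/(-204861) = -1/204861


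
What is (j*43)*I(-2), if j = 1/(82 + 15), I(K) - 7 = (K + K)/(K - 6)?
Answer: 645/194 ≈ 3.3247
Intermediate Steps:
I(K) = 7 + 2*K/(-6 + K) (I(K) = 7 + (K + K)/(K - 6) = 7 + (2*K)/(-6 + K) = 7 + 2*K/(-6 + K))
j = 1/97 ≈ 0.010309
(j*43)*I(-2) = ((1/97)*43)*(3*(-14 + 3*(-2))/(-6 - 2)) = 43*(3*(-14 - 6)/(-8))/97 = 43*(3*(-⅛)*(-20))/97 = (43/97)*(15/2) = 645/194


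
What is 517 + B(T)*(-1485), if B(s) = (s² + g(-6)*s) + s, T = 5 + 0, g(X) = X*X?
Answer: -311333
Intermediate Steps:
g(X) = X²
T = 5
B(s) = s² + 37*s (B(s) = (s² + (-6)²*s) + s = (s² + 36*s) + s = s² + 37*s)
517 + B(T)*(-1485) = 517 + (5*(37 + 5))*(-1485) = 517 + (5*42)*(-1485) = 517 + 210*(-1485) = 517 - 311850 = -311333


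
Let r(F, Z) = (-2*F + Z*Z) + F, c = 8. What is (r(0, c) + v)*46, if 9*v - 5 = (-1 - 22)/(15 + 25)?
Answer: 177997/60 ≈ 2966.6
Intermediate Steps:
r(F, Z) = Z² - F (r(F, Z) = (-2*F + Z²) + F = (Z² - 2*F) + F = Z² - F)
v = 59/120 (v = 5/9 + ((-1 - 22)/(15 + 25))/9 = 5/9 + (-23/40)/9 = 5/9 + (-23*1/40)/9 = 5/9 + (⅑)*(-23/40) = 5/9 - 23/360 = 59/120 ≈ 0.49167)
(r(0, c) + v)*46 = ((8² - 1*0) + 59/120)*46 = ((64 + 0) + 59/120)*46 = (64 + 59/120)*46 = (7739/120)*46 = 177997/60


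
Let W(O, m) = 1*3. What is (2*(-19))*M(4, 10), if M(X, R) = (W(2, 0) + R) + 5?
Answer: -684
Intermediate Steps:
W(O, m) = 3
M(X, R) = 8 + R (M(X, R) = (3 + R) + 5 = 8 + R)
(2*(-19))*M(4, 10) = (2*(-19))*(8 + 10) = -38*18 = -684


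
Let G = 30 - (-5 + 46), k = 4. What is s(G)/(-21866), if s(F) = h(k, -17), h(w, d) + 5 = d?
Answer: 11/10933 ≈ 0.0010061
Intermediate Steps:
h(w, d) = -5 + d
G = -11 (G = 30 - 1*41 = 30 - 41 = -11)
s(F) = -22 (s(F) = -5 - 17 = -22)
s(G)/(-21866) = -22/(-21866) = -22*(-1/21866) = 11/10933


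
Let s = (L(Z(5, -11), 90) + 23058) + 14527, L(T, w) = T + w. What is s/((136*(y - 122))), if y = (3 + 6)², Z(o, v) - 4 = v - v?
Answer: -919/136 ≈ -6.7574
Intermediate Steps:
Z(o, v) = 4 (Z(o, v) = 4 + (v - v) = 4 + 0 = 4)
y = 81 (y = 9² = 81)
s = 37679 (s = ((4 + 90) + 23058) + 14527 = (94 + 23058) + 14527 = 23152 + 14527 = 37679)
s/((136*(y - 122))) = 37679/((136*(81 - 122))) = 37679/((136*(-41))) = 37679/(-5576) = 37679*(-1/5576) = -919/136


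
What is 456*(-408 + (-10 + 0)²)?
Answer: -140448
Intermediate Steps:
456*(-408 + (-10 + 0)²) = 456*(-408 + (-10)²) = 456*(-408 + 100) = 456*(-308) = -140448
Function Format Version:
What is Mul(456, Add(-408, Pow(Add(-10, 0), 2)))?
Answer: -140448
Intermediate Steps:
Mul(456, Add(-408, Pow(Add(-10, 0), 2))) = Mul(456, Add(-408, Pow(-10, 2))) = Mul(456, Add(-408, 100)) = Mul(456, -308) = -140448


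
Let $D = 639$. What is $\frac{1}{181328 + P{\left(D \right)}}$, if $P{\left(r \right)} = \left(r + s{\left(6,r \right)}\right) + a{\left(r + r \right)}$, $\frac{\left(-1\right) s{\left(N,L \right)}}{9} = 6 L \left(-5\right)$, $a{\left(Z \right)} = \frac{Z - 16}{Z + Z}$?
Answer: $\frac{1278}{453047797} \approx 2.8209 \cdot 10^{-6}$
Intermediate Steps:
$a{\left(Z \right)} = \frac{-16 + Z}{2 Z}$
$s{\left(N,L \right)} = 270 L$ ($s{\left(N,L \right)} = - 9 \cdot 6 L \left(-5\right) = - 9 \left(- 30 L\right) = 270 L$)
$P{\left(r \right)} = 271 r + \frac{-16 + 2 r}{4 r}$ ($P{\left(r \right)} = \left(r + 270 r\right) + \frac{-16 + \left(r + r\right)}{2 \left(r + r\right)} = 271 r + \frac{-16 + 2 r}{2 \cdot 2 r} = 271 r + \frac{\frac{1}{2 r} \left(-16 + 2 r\right)}{2} = 271 r + \frac{-16 + 2 r}{4 r}$)
$\frac{1}{181328 + P{\left(D \right)}} = \frac{1}{181328 + \left(\frac{1}{2} - \frac{4}{639} + 271 \cdot 639\right)} = \frac{1}{181328 + \left(\frac{1}{2} - \frac{4}{639} + 173169\right)} = \frac{1}{181328 + \frac{221310613}{1278}} = \frac{1}{\frac{453047797}{1278}} = \frac{1278}{453047797}$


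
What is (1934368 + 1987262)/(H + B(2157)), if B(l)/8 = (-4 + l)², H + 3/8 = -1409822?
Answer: 10457680/95129199 ≈ 0.10993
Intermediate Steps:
H = -11278579/8 (H = -3/8 - 1409822 = -11278579/8 ≈ -1.4098e+6)
B(l) = 8*(-4 + l)²
(1934368 + 1987262)/(H + B(2157)) = (1934368 + 1987262)/(-11278579/8 + 8*(-4 + 2157)²) = 3921630/(-11278579/8 + 8*2153²) = 3921630/(-11278579/8 + 8*4635409) = 3921630/(-11278579/8 + 37083272) = 3921630/(285387597/8) = 3921630*(8/285387597) = 10457680/95129199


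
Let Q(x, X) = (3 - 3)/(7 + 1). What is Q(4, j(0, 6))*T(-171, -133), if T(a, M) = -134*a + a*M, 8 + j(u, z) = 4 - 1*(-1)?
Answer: 0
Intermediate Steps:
j(u, z) = -3 (j(u, z) = -8 + (4 - 1*(-1)) = -8 + (4 + 1) = -8 + 5 = -3)
Q(x, X) = 0 (Q(x, X) = 0/8 = 0*(1/8) = 0)
T(a, M) = -134*a + M*a
Q(4, j(0, 6))*T(-171, -133) = 0*(-171*(-134 - 133)) = 0*(-171*(-267)) = 0*45657 = 0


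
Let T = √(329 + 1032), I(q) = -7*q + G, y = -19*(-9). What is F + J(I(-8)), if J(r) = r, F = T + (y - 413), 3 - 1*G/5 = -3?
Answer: -156 + √1361 ≈ -119.11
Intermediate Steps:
G = 30 (G = 15 - 5*(-3) = 15 + 15 = 30)
y = 171
I(q) = 30 - 7*q (I(q) = -7*q + 30 = 30 - 7*q)
T = √1361 ≈ 36.892
F = -242 + √1361 (F = √1361 + (171 - 413) = √1361 - 242 = -242 + √1361 ≈ -205.11)
F + J(I(-8)) = (-242 + √1361) + (30 - 7*(-8)) = (-242 + √1361) + (30 + 56) = (-242 + √1361) + 86 = -156 + √1361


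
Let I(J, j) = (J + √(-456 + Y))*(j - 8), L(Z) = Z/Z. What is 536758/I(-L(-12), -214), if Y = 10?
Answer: 268379/49617 + 268379*I*√446/49617 ≈ 5.409 + 114.23*I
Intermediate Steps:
L(Z) = 1
I(J, j) = (-8 + j)*(J + I*√446) (I(J, j) = (J + √(-456 + 10))*(j - 8) = (J + √(-446))*(-8 + j) = (J + I*√446)*(-8 + j) = (-8 + j)*(J + I*√446))
536758/I(-L(-12), -214) = 536758/(-(-8) - 1*1*(-214) - 8*I*√446 + I*(-214)*√446) = 536758/(-8*(-1) - 1*(-214) - 8*I*√446 - 214*I*√446) = 536758/(8 + 214 - 8*I*√446 - 214*I*√446) = 536758/(222 - 222*I*√446)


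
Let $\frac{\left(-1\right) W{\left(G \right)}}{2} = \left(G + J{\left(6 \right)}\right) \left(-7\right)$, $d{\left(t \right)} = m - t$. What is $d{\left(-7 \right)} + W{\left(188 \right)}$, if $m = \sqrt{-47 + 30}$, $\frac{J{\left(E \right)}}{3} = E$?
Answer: $2891 + i \sqrt{17} \approx 2891.0 + 4.1231 i$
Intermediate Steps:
$J{\left(E \right)} = 3 E$
$m = i \sqrt{17}$ ($m = \sqrt{-17} = i \sqrt{17} \approx 4.1231 i$)
$d{\left(t \right)} = - t + i \sqrt{17}$ ($d{\left(t \right)} = i \sqrt{17} - t = - t + i \sqrt{17}$)
$W{\left(G \right)} = 252 + 14 G$ ($W{\left(G \right)} = - 2 \left(G + 3 \cdot 6\right) \left(-7\right) = - 2 \left(G + 18\right) \left(-7\right) = - 2 \left(18 + G\right) \left(-7\right) = - 2 \left(-126 - 7 G\right) = 252 + 14 G$)
$d{\left(-7 \right)} + W{\left(188 \right)} = \left(\left(-1\right) \left(-7\right) + i \sqrt{17}\right) + \left(252 + 14 \cdot 188\right) = \left(7 + i \sqrt{17}\right) + \left(252 + 2632\right) = \left(7 + i \sqrt{17}\right) + 2884 = 2891 + i \sqrt{17}$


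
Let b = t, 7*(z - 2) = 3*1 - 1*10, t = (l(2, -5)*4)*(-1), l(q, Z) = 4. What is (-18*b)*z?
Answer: 288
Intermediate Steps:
t = -16 (t = (4*4)*(-1) = 16*(-1) = -16)
z = 1 (z = 2 + (3*1 - 1*10)/7 = 2 + (3 - 10)/7 = 2 + (⅐)*(-7) = 2 - 1 = 1)
b = -16
(-18*b)*z = -18*(-16)*1 = 288*1 = 288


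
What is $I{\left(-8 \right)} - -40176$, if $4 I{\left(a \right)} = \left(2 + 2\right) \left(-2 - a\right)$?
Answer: $40182$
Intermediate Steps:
$I{\left(a \right)} = -2 - a$ ($I{\left(a \right)} = \frac{\left(2 + 2\right) \left(-2 - a\right)}{4} = \frac{4 \left(-2 - a\right)}{4} = \frac{-8 - 4 a}{4} = -2 - a$)
$I{\left(-8 \right)} - -40176 = \left(-2 - -8\right) - -40176 = \left(-2 + 8\right) + 40176 = 6 + 40176 = 40182$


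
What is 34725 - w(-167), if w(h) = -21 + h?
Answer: 34913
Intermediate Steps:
34725 - w(-167) = 34725 - (-21 - 167) = 34725 - 1*(-188) = 34725 + 188 = 34913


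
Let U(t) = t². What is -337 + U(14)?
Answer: -141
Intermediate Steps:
-337 + U(14) = -337 + 14² = -337 + 196 = -141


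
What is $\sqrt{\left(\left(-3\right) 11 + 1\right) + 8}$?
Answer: $2 i \sqrt{6} \approx 4.899 i$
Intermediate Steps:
$\sqrt{\left(\left(-3\right) 11 + 1\right) + 8} = \sqrt{\left(-33 + 1\right) + 8} = \sqrt{-32 + 8} = \sqrt{-24} = 2 i \sqrt{6}$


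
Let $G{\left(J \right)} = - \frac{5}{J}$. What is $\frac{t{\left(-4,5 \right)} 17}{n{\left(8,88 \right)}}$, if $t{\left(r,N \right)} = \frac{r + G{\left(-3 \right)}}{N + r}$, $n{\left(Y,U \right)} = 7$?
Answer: $- \frac{17}{3} \approx -5.6667$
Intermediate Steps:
$t{\left(r,N \right)} = \frac{\frac{5}{3} + r}{N + r}$ ($t{\left(r,N \right)} = \frac{r - \frac{5}{-3}}{N + r} = \frac{r - - \frac{5}{3}}{N + r} = \frac{r + \frac{5}{3}}{N + r} = \frac{\frac{5}{3} + r}{N + r}$)
$\frac{t{\left(-4,5 \right)} 17}{n{\left(8,88 \right)}} = \frac{\frac{\frac{5}{3} - 4}{5 - 4} \cdot 17}{7} = 1^{-1} \left(- \frac{7}{3}\right) 17 \cdot \frac{1}{7} = 1 \left(- \frac{7}{3}\right) 17 \cdot \frac{1}{7} = \left(- \frac{7}{3}\right) 17 \cdot \frac{1}{7} = \left(- \frac{119}{3}\right) \frac{1}{7} = - \frac{17}{3}$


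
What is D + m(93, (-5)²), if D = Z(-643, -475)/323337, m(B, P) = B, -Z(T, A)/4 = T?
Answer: 30072913/323337 ≈ 93.008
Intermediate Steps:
Z(T, A) = -4*T
D = 2572/323337 (D = -4*(-643)/323337 = 2572*(1/323337) = 2572/323337 ≈ 0.0079546)
D + m(93, (-5)²) = 2572/323337 + 93 = 30072913/323337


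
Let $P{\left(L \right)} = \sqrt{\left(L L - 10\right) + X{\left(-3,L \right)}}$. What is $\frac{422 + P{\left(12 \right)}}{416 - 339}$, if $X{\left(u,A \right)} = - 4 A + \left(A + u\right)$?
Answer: $\frac{422}{77} + \frac{\sqrt{95}}{77} \approx 5.6071$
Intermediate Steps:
$X{\left(u,A \right)} = u - 3 A$
$P{\left(L \right)} = \sqrt{-13 + L^{2} - 3 L}$ ($P{\left(L \right)} = \sqrt{\left(L L - 10\right) - \left(3 + 3 L\right)} = \sqrt{\left(L^{2} - 10\right) - \left(3 + 3 L\right)} = \sqrt{\left(-10 + L^{2}\right) - \left(3 + 3 L\right)} = \sqrt{-13 + L^{2} - 3 L}$)
$\frac{422 + P{\left(12 \right)}}{416 - 339} = \frac{422 + \sqrt{-13 + 12^{2} - 36}}{416 - 339} = \frac{422 + \sqrt{-13 + 144 - 36}}{77} = \left(422 + \sqrt{95}\right) \frac{1}{77} = \frac{422}{77} + \frac{\sqrt{95}}{77}$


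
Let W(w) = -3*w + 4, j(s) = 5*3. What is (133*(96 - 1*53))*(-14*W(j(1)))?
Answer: 3282706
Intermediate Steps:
j(s) = 15
W(w) = 4 - 3*w
(133*(96 - 1*53))*(-14*W(j(1))) = (133*(96 - 1*53))*(-14*(4 - 3*15)) = (133*(96 - 53))*(-14*(4 - 45)) = (133*43)*(-14*(-41)) = 5719*574 = 3282706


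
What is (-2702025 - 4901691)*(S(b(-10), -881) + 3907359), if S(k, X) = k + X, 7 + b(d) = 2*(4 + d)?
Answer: -29703604801644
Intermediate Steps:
b(d) = 1 + 2*d (b(d) = -7 + 2*(4 + d) = -7 + (8 + 2*d) = 1 + 2*d)
S(k, X) = X + k
(-2702025 - 4901691)*(S(b(-10), -881) + 3907359) = (-2702025 - 4901691)*((-881 + (1 + 2*(-10))) + 3907359) = -7603716*((-881 + (1 - 20)) + 3907359) = -7603716*((-881 - 19) + 3907359) = -7603716*(-900 + 3907359) = -7603716*3906459 = -29703604801644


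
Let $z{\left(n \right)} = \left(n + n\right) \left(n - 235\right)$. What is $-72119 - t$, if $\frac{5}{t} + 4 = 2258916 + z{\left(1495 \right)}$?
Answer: $- \frac{434611595133}{6026312} \approx -72119.0$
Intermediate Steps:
$z{\left(n \right)} = 2 n \left(-235 + n\right)$
$t = \frac{5}{6026312}$ ($t = \frac{5}{-4 + \left(2258916 + 2 \cdot 1495 \left(-235 + 1495\right)\right)} = \frac{5}{-4 + \left(2258916 + 2 \cdot 1495 \cdot 1260\right)} = \frac{5}{-4 + \left(2258916 + 3767400\right)} = \frac{5}{-4 + 6026316} = \frac{5}{6026312} \approx 8.2969 \cdot 10^{-7}$)
$-72119 - t = -72119 - \frac{5}{6026312} = - \frac{434611595133}{6026312}$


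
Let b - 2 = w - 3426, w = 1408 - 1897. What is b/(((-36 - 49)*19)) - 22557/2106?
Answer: -9396259/1133730 ≈ -8.2879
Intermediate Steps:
w = -489
b = -3913 (b = 2 + (-489 - 3426) = 2 - 3915 = -3913)
b/(((-36 - 49)*19)) - 22557/2106 = -3913*1/(19*(-36 - 49)) - 22557/2106 = -3913/((-85*19)) - 22557*1/2106 = -3913/(-1615) - 7519/702 = -3913*(-1/1615) - 7519/702 = 3913/1615 - 7519/702 = -9396259/1133730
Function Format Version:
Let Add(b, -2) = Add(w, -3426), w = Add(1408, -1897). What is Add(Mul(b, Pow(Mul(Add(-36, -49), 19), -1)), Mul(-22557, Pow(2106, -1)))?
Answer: Rational(-9396259, 1133730) ≈ -8.2879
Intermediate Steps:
w = -489
b = -3913 (b = Add(2, Add(-489, -3426)) = Add(2, -3915) = -3913)
Add(Mul(b, Pow(Mul(Add(-36, -49), 19), -1)), Mul(-22557, Pow(2106, -1))) = Add(Mul(-3913, Pow(Mul(Add(-36, -49), 19), -1)), Mul(-22557, Pow(2106, -1))) = Add(Mul(-3913, Pow(Mul(-85, 19), -1)), Mul(-22557, Rational(1, 2106))) = Add(Mul(-3913, Pow(-1615, -1)), Rational(-7519, 702)) = Add(Mul(-3913, Rational(-1, 1615)), Rational(-7519, 702)) = Add(Rational(3913, 1615), Rational(-7519, 702)) = Rational(-9396259, 1133730)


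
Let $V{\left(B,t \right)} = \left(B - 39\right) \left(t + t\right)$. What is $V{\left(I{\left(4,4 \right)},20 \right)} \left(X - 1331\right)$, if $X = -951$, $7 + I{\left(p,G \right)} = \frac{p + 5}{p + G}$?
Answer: $4096190$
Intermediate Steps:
$I{\left(p,G \right)} = -7 + \frac{5 + p}{G + p}$ ($I{\left(p,G \right)} = -7 + \frac{p + 5}{p + G} = -7 + \frac{5 + p}{G + p}$)
$V{\left(B,t \right)} = 2 t \left(-39 + B\right)$ ($V{\left(B,t \right)} = \left(-39 + B\right) 2 t = 2 t \left(-39 + B\right)$)
$V{\left(I{\left(4,4 \right)},20 \right)} \left(X - 1331\right) = 2 \cdot 20 \left(-39 + \frac{5 - 28 - 24}{4 + 4}\right) \left(-951 - 1331\right) = 2 \cdot 20 \left(-39 + \frac{5 - 28 - 24}{8}\right) \left(-2282\right) = 2 \cdot 20 \left(-39 + \frac{1}{8} \left(-47\right)\right) \left(-2282\right) = 2 \cdot 20 \left(-39 - \frac{47}{8}\right) \left(-2282\right) = 2 \cdot 20 \left(- \frac{359}{8}\right) \left(-2282\right) = \left(-1795\right) \left(-2282\right) = 4096190$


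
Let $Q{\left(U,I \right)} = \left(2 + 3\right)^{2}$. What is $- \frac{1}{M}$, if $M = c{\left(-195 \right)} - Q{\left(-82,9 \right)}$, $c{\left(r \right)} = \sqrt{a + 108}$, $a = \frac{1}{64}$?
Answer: $\frac{1600}{33087} + \frac{8 \sqrt{6913}}{33087} \approx 0.068461$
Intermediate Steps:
$a = \frac{1}{64} \approx 0.015625$
$c{\left(r \right)} = \frac{\sqrt{6913}}{8}$ ($c{\left(r \right)} = \sqrt{\frac{1}{64} + 108} = \sqrt{\frac{6913}{64}} = \frac{\sqrt{6913}}{8}$)
$Q{\left(U,I \right)} = 25$ ($Q{\left(U,I \right)} = 5^{2} = 25$)
$M = -25 + \frac{\sqrt{6913}}{8}$ ($M = \frac{\sqrt{6913}}{8} - 25 = -25 + \frac{\sqrt{6913}}{8} \approx -14.607$)
$- \frac{1}{M} = - \frac{1}{-25 + \frac{\sqrt{6913}}{8}}$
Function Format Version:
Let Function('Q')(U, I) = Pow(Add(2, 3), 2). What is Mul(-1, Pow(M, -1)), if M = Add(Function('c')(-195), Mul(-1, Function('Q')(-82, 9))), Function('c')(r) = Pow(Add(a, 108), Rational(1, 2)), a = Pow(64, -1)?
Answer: Add(Rational(1600, 33087), Mul(Rational(8, 33087), Pow(6913, Rational(1, 2)))) ≈ 0.068461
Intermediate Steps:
a = Rational(1, 64) ≈ 0.015625
Function('c')(r) = Mul(Rational(1, 8), Pow(6913, Rational(1, 2))) (Function('c')(r) = Pow(Add(Rational(1, 64), 108), Rational(1, 2)) = Pow(Rational(6913, 64), Rational(1, 2)) = Mul(Rational(1, 8), Pow(6913, Rational(1, 2))))
Function('Q')(U, I) = 25 (Function('Q')(U, I) = Pow(5, 2) = 25)
M = Add(-25, Mul(Rational(1, 8), Pow(6913, Rational(1, 2)))) (M = Add(Mul(Rational(1, 8), Pow(6913, Rational(1, 2))), Mul(-1, 25)) = Add(Mul(Rational(1, 8), Pow(6913, Rational(1, 2))), -25) = Add(-25, Mul(Rational(1, 8), Pow(6913, Rational(1, 2)))) ≈ -14.607)
Mul(-1, Pow(M, -1)) = Mul(-1, Pow(Add(-25, Mul(Rational(1, 8), Pow(6913, Rational(1, 2)))), -1))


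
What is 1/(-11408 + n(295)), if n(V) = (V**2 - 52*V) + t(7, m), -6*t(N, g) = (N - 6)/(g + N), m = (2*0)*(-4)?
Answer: 42/2531633 ≈ 1.6590e-5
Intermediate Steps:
m = 0 (m = 0*(-4) = 0)
t(N, g) = -(-6 + N)/(6*(N + g)) (t(N, g) = -(N - 6)/(6*(g + N)) = -(-6 + N)/(6*(N + g)))
n(V) = -1/42 + V**2 - 52*V (n(V) = (V**2 - 52*V) + (1 - 1/6*7)/(7 + 0) = (V**2 - 52*V) + (1 - 7/6)/7 = (V**2 - 52*V) + (1/7)*(-1/6) = (V**2 - 52*V) - 1/42 = -1/42 + V**2 - 52*V)
1/(-11408 + n(295)) = 1/(-11408 + (-1/42 + 295**2 - 52*295)) = 1/(-11408 + (-1/42 + 87025 - 15340)) = 1/(-11408 + 3010769/42) = 1/(2531633/42) = 42/2531633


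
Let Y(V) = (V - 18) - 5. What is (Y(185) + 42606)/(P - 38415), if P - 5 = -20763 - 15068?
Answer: -4752/8249 ≈ -0.57607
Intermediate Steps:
Y(V) = -23 + V (Y(V) = (-18 + V) - 5 = -23 + V)
P = -35826 (P = 5 + (-20763 - 15068) = 5 - 35831 = -35826)
(Y(185) + 42606)/(P - 38415) = ((-23 + 185) + 42606)/(-35826 - 38415) = (162 + 42606)/(-74241) = 42768*(-1/74241) = -4752/8249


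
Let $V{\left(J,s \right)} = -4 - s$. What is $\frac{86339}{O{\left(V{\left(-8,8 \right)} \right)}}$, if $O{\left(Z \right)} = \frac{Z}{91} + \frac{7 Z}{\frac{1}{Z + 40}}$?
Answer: $- \frac{7856849}{214044} \approx -36.707$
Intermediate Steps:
$O{\left(Z \right)} = \frac{Z}{91} + 7 Z \left(40 + Z\right)$ ($O{\left(Z \right)} = Z \frac{1}{91} + \frac{7 Z}{\frac{1}{40 + Z}} = \frac{Z}{91} + 7 Z \left(40 + Z\right)$)
$\frac{86339}{O{\left(V{\left(-8,8 \right)} \right)}} = \frac{86339}{\frac{1}{91} \left(-4 - 8\right) \left(25481 + 637 \left(-4 - 8\right)\right)} = \frac{86339}{\frac{1}{91} \left(-12\right) \left(25481 + 637 \left(-12\right)\right)} = \frac{86339}{\frac{1}{91} \left(-12\right) \left(25481 - 7644\right)} = \frac{86339}{\frac{1}{91} \left(-12\right) 17837} = \frac{86339}{- \frac{214044}{91}} = 86339 \left(- \frac{91}{214044}\right) = - \frac{7856849}{214044}$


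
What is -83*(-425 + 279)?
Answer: 12118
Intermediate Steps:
-83*(-425 + 279) = -83*(-146) = 12118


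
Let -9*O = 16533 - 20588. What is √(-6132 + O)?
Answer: I*√51133/3 ≈ 75.375*I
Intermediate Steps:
O = 4055/9 (O = -(16533 - 20588)/9 = -⅑*(-4055) = 4055/9 ≈ 450.56)
√(-6132 + O) = √(-6132 + 4055/9) = √(-51133/9) = I*√51133/3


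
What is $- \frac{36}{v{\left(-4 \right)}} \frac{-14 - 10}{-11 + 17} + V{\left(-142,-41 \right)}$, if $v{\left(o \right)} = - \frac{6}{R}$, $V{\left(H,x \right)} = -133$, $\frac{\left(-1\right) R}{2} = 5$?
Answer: $107$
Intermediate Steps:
$R = -10$ ($R = \left(-2\right) 5 = -10$)
$v{\left(o \right)} = \frac{3}{5}$ ($v{\left(o \right)} = - \frac{6}{-10} = \left(-6\right) \left(- \frac{1}{10}\right) = \frac{3}{5}$)
$- \frac{36}{v{\left(-4 \right)}} \frac{-14 - 10}{-11 + 17} + V{\left(-142,-41 \right)} = - \frac{36}{\frac{3}{5}} \frac{-14 - 10}{-11 + 17} - 133 = \left(-36\right) \frac{5}{3} \left(- \frac{24}{6}\right) - 133 = - 60 \left(\left(-24\right) \frac{1}{6}\right) - 133 = \left(-60\right) \left(-4\right) - 133 = 240 - 133 = 107$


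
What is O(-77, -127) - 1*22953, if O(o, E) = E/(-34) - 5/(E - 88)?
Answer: -33551791/1462 ≈ -22949.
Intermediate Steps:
O(o, E) = -5/(-88 + E) - E/34 (O(o, E) = E*(-1/34) - 5/(-88 + E) = -E/34 - 5/(-88 + E) = -5/(-88 + E) - E/34)
O(-77, -127) - 1*22953 = (-170 - 1*(-127)² + 88*(-127))/(34*(-88 - 127)) - 1*22953 = (1/34)*(-170 - 1*16129 - 11176)/(-215) - 22953 = (1/34)*(-1/215)*(-170 - 16129 - 11176) - 22953 = (1/34)*(-1/215)*(-27475) - 22953 = 5495/1462 - 22953 = -33551791/1462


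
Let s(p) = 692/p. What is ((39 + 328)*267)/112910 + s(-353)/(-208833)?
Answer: 7223636037181/8323504912590 ≈ 0.86786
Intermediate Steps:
((39 + 328)*267)/112910 + s(-353)/(-208833) = ((39 + 328)*267)/112910 + (692/(-353))/(-208833) = (367*267)*(1/112910) + (692*(-1/353))*(-1/208833) = 97989*(1/112910) - 692/353*(-1/208833) = 97989/112910 + 692/73718049 = 7223636037181/8323504912590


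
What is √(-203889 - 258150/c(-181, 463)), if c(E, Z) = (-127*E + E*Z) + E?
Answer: 3*I*√84286733453939/60997 ≈ 451.54*I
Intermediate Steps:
c(E, Z) = -126*E + E*Z
√(-203889 - 258150/c(-181, 463)) = √(-203889 - 258150*(-1/(181*(-126 + 463)))) = √(-203889 - 258150/((-181*337))) = √(-203889 - 258150/(-60997)) = √(-203889 - 258150*(-1/60997)) = √(-203889 + 258150/60997) = √(-12436359183/60997) = 3*I*√84286733453939/60997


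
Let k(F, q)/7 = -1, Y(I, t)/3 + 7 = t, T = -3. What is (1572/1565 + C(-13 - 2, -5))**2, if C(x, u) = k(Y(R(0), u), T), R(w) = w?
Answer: 88040689/2449225 ≈ 35.946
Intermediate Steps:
Y(I, t) = -21 + 3*t
k(F, q) = -7 (k(F, q) = 7*(-1) = -7)
C(x, u) = -7
(1572/1565 + C(-13 - 2, -5))**2 = (1572/1565 - 7)**2 = (-9383/1565)**2 = 88040689/2449225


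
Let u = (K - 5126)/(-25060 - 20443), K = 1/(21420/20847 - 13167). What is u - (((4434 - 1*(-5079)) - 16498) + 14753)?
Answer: -32338375902740105/4163085077529 ≈ -7767.9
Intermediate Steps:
K = -6949/91490343 (K = 1/(21420*(1/20847) - 13167) = 1/(7140/6949 - 13167) = 1/(-91490343/6949) = -6949/91490343 ≈ -7.5953e-5)
u = 468979505167/4163085077529 (u = (-6949/91490343 - 5126)/(-25060 - 20443) = -468979505167/91490343/(-45503) = -468979505167/91490343*(-1/45503) = 468979505167/4163085077529 ≈ 0.11265)
u - (((4434 - 1*(-5079)) - 16498) + 14753) = 468979505167/4163085077529 - (((4434 - 1*(-5079)) - 16498) + 14753) = 468979505167/4163085077529 - (((4434 + 5079) - 16498) + 14753) = 468979505167/4163085077529 - ((9513 - 16498) + 14753) = 468979505167/4163085077529 - (-6985 + 14753) = 468979505167/4163085077529 - 1*7768 = 468979505167/4163085077529 - 7768 = -32338375902740105/4163085077529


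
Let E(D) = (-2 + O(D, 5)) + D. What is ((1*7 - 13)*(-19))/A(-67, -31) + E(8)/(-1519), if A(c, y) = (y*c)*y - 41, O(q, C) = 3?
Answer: -17929/2330146 ≈ -0.0076944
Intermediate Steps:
A(c, y) = -41 + c*y² (A(c, y) = (c*y)*y - 41 = c*y² - 41 = -41 + c*y²)
E(D) = 1 + D (E(D) = (-2 + 3) + D = 1 + D)
((1*7 - 13)*(-19))/A(-67, -31) + E(8)/(-1519) = ((1*7 - 13)*(-19))/(-41 - 67*(-31)²) + (1 + 8)/(-1519) = ((7 - 13)*(-19))/(-41 - 67*961) + 9*(-1/1519) = (-6*(-19))/(-41 - 64387) - 9/1519 = 114/(-64428) - 9/1519 = 114*(-1/64428) - 9/1519 = -19/10738 - 9/1519 = -17929/2330146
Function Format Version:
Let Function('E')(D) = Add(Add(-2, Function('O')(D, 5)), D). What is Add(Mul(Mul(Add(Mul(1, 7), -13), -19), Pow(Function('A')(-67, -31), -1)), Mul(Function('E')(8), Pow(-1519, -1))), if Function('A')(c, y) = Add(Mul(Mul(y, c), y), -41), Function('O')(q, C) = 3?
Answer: Rational(-17929, 2330146) ≈ -0.0076944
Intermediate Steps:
Function('A')(c, y) = Add(-41, Mul(c, Pow(y, 2))) (Function('A')(c, y) = Add(Mul(Mul(c, y), y), -41) = Add(Mul(c, Pow(y, 2)), -41) = Add(-41, Mul(c, Pow(y, 2))))
Function('E')(D) = Add(1, D) (Function('E')(D) = Add(Add(-2, 3), D) = Add(1, D))
Add(Mul(Mul(Add(Mul(1, 7), -13), -19), Pow(Function('A')(-67, -31), -1)), Mul(Function('E')(8), Pow(-1519, -1))) = Add(Mul(Mul(Add(Mul(1, 7), -13), -19), Pow(Add(-41, Mul(-67, Pow(-31, 2))), -1)), Mul(Add(1, 8), Pow(-1519, -1))) = Add(Mul(Mul(Add(7, -13), -19), Pow(Add(-41, Mul(-67, 961)), -1)), Mul(9, Rational(-1, 1519))) = Add(Mul(Mul(-6, -19), Pow(Add(-41, -64387), -1)), Rational(-9, 1519)) = Add(Mul(114, Pow(-64428, -1)), Rational(-9, 1519)) = Add(Mul(114, Rational(-1, 64428)), Rational(-9, 1519)) = Add(Rational(-19, 10738), Rational(-9, 1519)) = Rational(-17929, 2330146)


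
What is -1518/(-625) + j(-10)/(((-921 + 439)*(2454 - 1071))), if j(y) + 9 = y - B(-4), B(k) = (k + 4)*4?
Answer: 1011919783/416628750 ≈ 2.4288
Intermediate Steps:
B(k) = 16 + 4*k (B(k) = (4 + k)*4 = 16 + 4*k)
j(y) = -9 + y (j(y) = -9 + (y - (16 + 4*(-4))) = -9 + (y - (16 - 16)) = -9 + (y - 1*0) = -9 + (y + 0) = -9 + y)
-1518/(-625) + j(-10)/(((-921 + 439)*(2454 - 1071))) = -1518/(-625) + (-9 - 10)/(((-921 + 439)*(2454 - 1071))) = -1518*(-1/625) - 19/((-482*1383)) = 1518/625 - 19/(-666606) = 1518/625 - 19*(-1/666606) = 1518/625 + 19/666606 = 1011919783/416628750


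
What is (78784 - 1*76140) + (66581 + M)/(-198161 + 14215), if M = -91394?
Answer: 486378037/183946 ≈ 2644.1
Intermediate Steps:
(78784 - 1*76140) + (66581 + M)/(-198161 + 14215) = (78784 - 1*76140) + (66581 - 91394)/(-198161 + 14215) = (78784 - 76140) - 24813/(-183946) = 2644 - 24813*(-1/183946) = 2644 + 24813/183946 = 486378037/183946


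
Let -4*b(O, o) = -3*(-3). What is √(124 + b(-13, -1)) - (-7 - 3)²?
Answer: -100 + √487/2 ≈ -88.966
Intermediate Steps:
b(O, o) = -9/4 (b(O, o) = -(-3)*(-3)/4 = -¼*9 = -9/4)
√(124 + b(-13, -1)) - (-7 - 3)² = √(124 - 9/4) - (-7 - 3)² = √(487/4) - 1*(-10)² = √487/2 - 1*100 = √487/2 - 100 = -100 + √487/2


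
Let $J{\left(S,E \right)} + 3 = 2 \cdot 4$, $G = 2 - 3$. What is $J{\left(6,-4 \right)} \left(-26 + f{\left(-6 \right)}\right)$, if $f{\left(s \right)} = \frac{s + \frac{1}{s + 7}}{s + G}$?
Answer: $- \frac{885}{7} \approx -126.43$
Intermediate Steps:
$G = -1$ ($G = 2 - 3 = -1$)
$f{\left(s \right)} = \frac{s + \frac{1}{7 + s}}{-1 + s}$ ($f{\left(s \right)} = \frac{s + \frac{1}{s + 7}}{s - 1} = \frac{s + \frac{1}{7 + s}}{-1 + s}$)
$J{\left(S,E \right)} = 5$ ($J{\left(S,E \right)} = -3 + 2 \cdot 4 = -3 + 8 = 5$)
$J{\left(6,-4 \right)} \left(-26 + f{\left(-6 \right)}\right) = 5 \left(-26 + \frac{1 + \left(-6\right)^{2} + 7 \left(-6\right)}{-7 + \left(-6\right)^{2} + 6 \left(-6\right)}\right) = 5 \left(-26 + \frac{1 + 36 - 42}{-7 + 36 - 36}\right) = 5 \left(-26 + \frac{1}{-7} \left(-5\right)\right) = 5 \left(-26 - - \frac{5}{7}\right) = 5 \left(-26 + \frac{5}{7}\right) = 5 \left(- \frac{177}{7}\right) = - \frac{885}{7}$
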